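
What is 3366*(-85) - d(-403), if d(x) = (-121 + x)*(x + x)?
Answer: -708454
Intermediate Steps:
d(x) = 2*x*(-121 + x) (d(x) = (-121 + x)*(2*x) = 2*x*(-121 + x))
3366*(-85) - d(-403) = 3366*(-85) - 2*(-403)*(-121 - 403) = -286110 - 2*(-403)*(-524) = -286110 - 1*422344 = -286110 - 422344 = -708454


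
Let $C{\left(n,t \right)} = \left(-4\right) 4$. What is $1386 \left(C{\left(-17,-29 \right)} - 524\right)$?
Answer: $-748440$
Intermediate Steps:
$C{\left(n,t \right)} = -16$
$1386 \left(C{\left(-17,-29 \right)} - 524\right) = 1386 \left(-16 - 524\right) = 1386 \left(-540\right) = -748440$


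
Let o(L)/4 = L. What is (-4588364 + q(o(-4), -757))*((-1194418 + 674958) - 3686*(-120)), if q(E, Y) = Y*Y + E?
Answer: 309742633340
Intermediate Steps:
o(L) = 4*L
q(E, Y) = E + Y² (q(E, Y) = Y² + E = E + Y²)
(-4588364 + q(o(-4), -757))*((-1194418 + 674958) - 3686*(-120)) = (-4588364 + (4*(-4) + (-757)²))*((-1194418 + 674958) - 3686*(-120)) = (-4588364 + (-16 + 573049))*(-519460 + 442320) = (-4588364 + 573033)*(-77140) = -4015331*(-77140) = 309742633340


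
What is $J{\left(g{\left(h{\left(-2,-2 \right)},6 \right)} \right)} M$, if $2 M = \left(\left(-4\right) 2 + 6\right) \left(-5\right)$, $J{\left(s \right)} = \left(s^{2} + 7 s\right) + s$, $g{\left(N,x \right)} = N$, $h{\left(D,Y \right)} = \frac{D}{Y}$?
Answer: $45$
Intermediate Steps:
$J{\left(s \right)} = s^{2} + 8 s$
$M = 5$ ($M = \frac{\left(\left(-4\right) 2 + 6\right) \left(-5\right)}{2} = \frac{\left(-8 + 6\right) \left(-5\right)}{2} = \frac{\left(-2\right) \left(-5\right)}{2} = \frac{1}{2} \cdot 10 = 5$)
$J{\left(g{\left(h{\left(-2,-2 \right)},6 \right)} \right)} M = - \frac{2}{-2} \left(8 - \frac{2}{-2}\right) 5 = \left(-2\right) \left(- \frac{1}{2}\right) \left(8 - -1\right) 5 = 1 \left(8 + 1\right) 5 = 1 \cdot 9 \cdot 5 = 9 \cdot 5 = 45$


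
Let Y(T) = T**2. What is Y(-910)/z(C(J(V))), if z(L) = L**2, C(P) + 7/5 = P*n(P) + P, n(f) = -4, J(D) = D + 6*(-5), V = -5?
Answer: 105625/1369 ≈ 77.155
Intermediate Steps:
J(D) = -30 + D (J(D) = D - 30 = -30 + D)
C(P) = -7/5 - 3*P (C(P) = -7/5 + (P*(-4) + P) = -7/5 + (-4*P + P) = -7/5 - 3*P)
Y(-910)/z(C(J(V))) = (-910)**2/((-7/5 - 3*(-30 - 5))**2) = 828100/((-7/5 - 3*(-35))**2) = 828100/((-7/5 + 105)**2) = 828100/((518/5)**2) = 828100/(268324/25) = 828100*(25/268324) = 105625/1369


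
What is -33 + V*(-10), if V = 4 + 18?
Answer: -253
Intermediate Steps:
V = 22
-33 + V*(-10) = -33 + 22*(-10) = -33 - 220 = -253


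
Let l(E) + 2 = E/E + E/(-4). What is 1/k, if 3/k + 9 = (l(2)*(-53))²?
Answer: 8415/4 ≈ 2103.8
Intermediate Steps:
l(E) = -1 - E/4 (l(E) = -2 + (E/E + E/(-4)) = -2 + (1 + E*(-¼)) = -2 + (1 - E/4) = -1 - E/4)
k = 4/8415 (k = 3/(-9 + ((-1 - ¼*2)*(-53))²) = 3/(-9 + ((-1 - ½)*(-53))²) = 3/(-9 + (-3/2*(-53))²) = 3/(-9 + (159/2)²) = 3/(-9 + 25281/4) = 3/(25245/4) = 3*(4/25245) = 4/8415 ≈ 0.00047534)
1/k = 1/(4/8415) = 8415/4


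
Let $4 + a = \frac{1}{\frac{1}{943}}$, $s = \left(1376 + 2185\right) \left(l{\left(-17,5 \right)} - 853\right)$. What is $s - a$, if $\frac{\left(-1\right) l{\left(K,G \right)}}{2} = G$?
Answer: $-3074082$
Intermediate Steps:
$l{\left(K,G \right)} = - 2 G$
$s = -3073143$ ($s = \left(1376 + 2185\right) \left(\left(-2\right) 5 - 853\right) = 3561 \left(-10 - 853\right) = 3561 \left(-863\right) = -3073143$)
$a = 939$ ($a = -4 + \frac{1}{\frac{1}{943}} = -4 + 943 = 939$)
$s - a = -3073143 - 939 = -3074082$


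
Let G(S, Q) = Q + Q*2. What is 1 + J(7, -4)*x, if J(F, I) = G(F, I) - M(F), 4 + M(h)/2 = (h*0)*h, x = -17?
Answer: 69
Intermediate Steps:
G(S, Q) = 3*Q (G(S, Q) = Q + 2*Q = 3*Q)
M(h) = -8 (M(h) = -8 + 2*((h*0)*h) = -8 + 2*(0*h) = -8 + 2*0 = -8 + 0 = -8)
J(F, I) = 8 + 3*I (J(F, I) = 3*I - 1*(-8) = 3*I + 8 = 8 + 3*I)
1 + J(7, -4)*x = 1 + (8 + 3*(-4))*(-17) = 1 + (8 - 12)*(-17) = 1 - 4*(-17) = 1 + 68 = 69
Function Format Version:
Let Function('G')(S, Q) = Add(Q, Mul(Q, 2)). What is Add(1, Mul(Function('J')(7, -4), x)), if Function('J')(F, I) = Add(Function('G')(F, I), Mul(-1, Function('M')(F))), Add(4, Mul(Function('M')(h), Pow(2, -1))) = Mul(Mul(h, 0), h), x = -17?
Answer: 69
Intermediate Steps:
Function('G')(S, Q) = Mul(3, Q) (Function('G')(S, Q) = Add(Q, Mul(2, Q)) = Mul(3, Q))
Function('M')(h) = -8 (Function('M')(h) = Add(-8, Mul(2, Mul(Mul(h, 0), h))) = Add(-8, Mul(2, Mul(0, h))) = Add(-8, Mul(2, 0)) = Add(-8, 0) = -8)
Function('J')(F, I) = Add(8, Mul(3, I)) (Function('J')(F, I) = Add(Mul(3, I), Mul(-1, -8)) = Add(Mul(3, I), 8) = Add(8, Mul(3, I)))
Add(1, Mul(Function('J')(7, -4), x)) = Add(1, Mul(Add(8, Mul(3, -4)), -17)) = Add(1, Mul(Add(8, -12), -17)) = Add(1, Mul(-4, -17)) = Add(1, 68) = 69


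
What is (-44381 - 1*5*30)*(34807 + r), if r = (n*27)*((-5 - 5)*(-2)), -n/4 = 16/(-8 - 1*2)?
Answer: -1703889653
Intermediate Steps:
n = 32/5 (n = -64/(-8 - 1*2) = -64/(-8 - 2) = -64/(-10) = -64*(-1)/10 = -4*(-8/5) = 32/5 ≈ 6.4000)
r = 3456 (r = ((32/5)*27)*((-5 - 5)*(-2)) = 864*(-10*(-2))/5 = (864/5)*20 = 3456)
(-44381 - 1*5*30)*(34807 + r) = (-44381 - 1*5*30)*(34807 + 3456) = (-44381 - 5*30)*38263 = (-44381 - 150)*38263 = -44531*38263 = -1703889653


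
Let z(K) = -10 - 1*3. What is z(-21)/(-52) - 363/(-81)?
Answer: 511/108 ≈ 4.7315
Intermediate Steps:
z(K) = -13 (z(K) = -10 - 3 = -13)
z(-21)/(-52) - 363/(-81) = -13/(-52) - 363/(-81) = -13*(-1/52) - 363*(-1/81) = ¼ + 121/27 = 511/108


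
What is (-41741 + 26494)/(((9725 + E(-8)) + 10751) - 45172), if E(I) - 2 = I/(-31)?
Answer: 472657/765506 ≈ 0.61744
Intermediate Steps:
E(I) = 2 - I/31 (E(I) = 2 + I/(-31) = 2 + I*(-1/31) = 2 - I/31)
(-41741 + 26494)/(((9725 + E(-8)) + 10751) - 45172) = (-41741 + 26494)/(((9725 + (2 - 1/31*(-8))) + 10751) - 45172) = -15247/(((9725 + (2 + 8/31)) + 10751) - 45172) = -15247/(((9725 + 70/31) + 10751) - 45172) = -15247/((301545/31 + 10751) - 45172) = -15247/(634826/31 - 45172) = -15247/(-765506/31) = -15247*(-31/765506) = 472657/765506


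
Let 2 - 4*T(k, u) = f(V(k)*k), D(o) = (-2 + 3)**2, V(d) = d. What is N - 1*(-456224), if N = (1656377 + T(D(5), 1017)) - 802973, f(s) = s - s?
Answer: 2619257/2 ≈ 1.3096e+6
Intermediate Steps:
D(o) = 1 (D(o) = 1**2 = 1)
f(s) = 0
T(k, u) = 1/2 (T(k, u) = 1/2 - 1/4*0 = 1/2 + 0 = 1/2)
N = 1706809/2 (N = (1656377 + 1/2) - 802973 = 3312755/2 - 802973 = 1706809/2 ≈ 8.5340e+5)
N - 1*(-456224) = 1706809/2 - 1*(-456224) = 1706809/2 + 456224 = 2619257/2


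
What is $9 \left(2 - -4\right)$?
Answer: $54$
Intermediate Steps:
$9 \left(2 - -4\right) = 9 \left(2 + \left(-3 + 7\right)\right) = 9 \left(2 + 4\right) = 9 \cdot 6 = 54$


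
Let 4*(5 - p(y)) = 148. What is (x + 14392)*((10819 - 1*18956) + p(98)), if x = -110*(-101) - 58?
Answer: -207852036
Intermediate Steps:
p(y) = -32 (p(y) = 5 - ¼*148 = 5 - 37 = -32)
x = 11052 (x = 11110 - 58 = 11052)
(x + 14392)*((10819 - 1*18956) + p(98)) = (11052 + 14392)*((10819 - 1*18956) - 32) = 25444*((10819 - 18956) - 32) = 25444*(-8137 - 32) = 25444*(-8169) = -207852036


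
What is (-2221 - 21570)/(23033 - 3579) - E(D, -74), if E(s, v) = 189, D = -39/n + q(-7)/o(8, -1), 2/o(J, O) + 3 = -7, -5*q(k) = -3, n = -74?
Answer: -3700597/19454 ≈ -190.22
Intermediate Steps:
q(k) = ⅗ (q(k) = -⅕*(-3) = ⅗)
o(J, O) = -⅕ (o(J, O) = 2/(-3 - 7) = 2/(-10) = 2*(-⅒) = -⅕)
D = -183/74 (D = -39/(-74) + 3/(5*(-⅕)) = -39*(-1/74) + (⅗)*(-5) = 39/74 - 3 = -183/74 ≈ -2.4730)
(-2221 - 21570)/(23033 - 3579) - E(D, -74) = (-2221 - 21570)/(23033 - 3579) - 1*189 = -23791/19454 - 189 = -3700597/19454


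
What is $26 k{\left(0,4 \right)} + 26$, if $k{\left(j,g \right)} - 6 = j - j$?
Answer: $182$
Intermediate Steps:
$k{\left(j,g \right)} = 6$ ($k{\left(j,g \right)} = 6 + \left(j - j\right) = 6 + 0 = 6$)
$26 k{\left(0,4 \right)} + 26 = 26 \cdot 6 + 26 = 156 + 26 = 182$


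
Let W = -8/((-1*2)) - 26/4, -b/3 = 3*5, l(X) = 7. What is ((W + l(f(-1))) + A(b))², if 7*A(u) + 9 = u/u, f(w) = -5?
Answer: 2209/196 ≈ 11.270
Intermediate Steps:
b = -45 (b = -9*5 = -3*15 = -45)
W = -5/2 (W = -8/(-2) - 26*¼ = -8*(-½) - 13/2 = 4 - 13/2 = -5/2 ≈ -2.5000)
A(u) = -8/7 (A(u) = -9/7 + (u/u)/7 = -9/7 + (⅐)*1 = -9/7 + ⅐ = -8/7)
((W + l(f(-1))) + A(b))² = ((-5/2 + 7) - 8/7)² = (9/2 - 8/7)² = (47/14)² = 2209/196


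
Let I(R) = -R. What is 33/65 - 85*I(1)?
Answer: 5558/65 ≈ 85.508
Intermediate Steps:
33/65 - 85*I(1) = 33/65 - (-85) = 33*(1/65) - 85*(-1) = 33/65 + 85 = 5558/65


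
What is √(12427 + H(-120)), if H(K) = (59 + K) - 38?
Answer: 2*√3082 ≈ 111.03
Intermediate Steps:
H(K) = 21 + K
√(12427 + H(-120)) = √(12427 + (21 - 120)) = √(12427 - 99) = √12328 = 2*√3082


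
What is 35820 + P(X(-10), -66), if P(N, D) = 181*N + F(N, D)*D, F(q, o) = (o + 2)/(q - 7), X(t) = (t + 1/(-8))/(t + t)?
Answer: 5861815179/166240 ≈ 35261.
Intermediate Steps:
X(t) = (-1/8 + t)/(2*t) (X(t) = (t - 1/8)/((2*t)) = (-1/8 + t)*(1/(2*t)) = (-1/8 + t)/(2*t))
F(q, o) = (2 + o)/(-7 + q)
P(N, D) = 181*N + D*(2 + D)/(-7 + N) (P(N, D) = 181*N + ((2 + D)/(-7 + N))*D = 181*N + D*(2 + D)/(-7 + N))
35820 + P(X(-10), -66) = 35820 + (-66*(2 - 66) + 181*((1/16)*(-1 + 8*(-10))/(-10))*(-7 + (1/16)*(-1 + 8*(-10))/(-10)))/(-7 + (1/16)*(-1 + 8*(-10))/(-10)) = 35820 + (-66*(-64) + 181*((1/16)*(-1/10)*(-1 - 80))*(-7 + (1/16)*(-1/10)*(-1 - 80)))/(-7 + (1/16)*(-1/10)*(-1 - 80)) = 35820 + (4224 + 181*((1/16)*(-1/10)*(-81))*(-7 + (1/16)*(-1/10)*(-81)))/(-7 + (1/16)*(-1/10)*(-81)) = 35820 + (4224 + 181*(81/160)*(-7 + 81/160))/(-7 + 81/160) = 35820 + (4224 + 181*(81/160)*(-1039/160))/(-1039/160) = 35820 - 160*(4224 - 15232779/25600)/1039 = 35820 - 160/1039*92901621/25600 = 35820 - 92901621/166240 = 5861815179/166240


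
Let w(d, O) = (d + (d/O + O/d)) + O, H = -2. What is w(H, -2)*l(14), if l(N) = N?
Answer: -28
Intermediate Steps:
w(d, O) = O + d + O/d + d/O (w(d, O) = (d + (O/d + d/O)) + O = (d + O/d + d/O) + O = O + d + O/d + d/O)
w(H, -2)*l(14) = (-2 - 2 - 2/(-2) - 2/(-2))*14 = (-2 - 2 - 2*(-½) - 2*(-½))*14 = (-2 - 2 + 1 + 1)*14 = -2*14 = -28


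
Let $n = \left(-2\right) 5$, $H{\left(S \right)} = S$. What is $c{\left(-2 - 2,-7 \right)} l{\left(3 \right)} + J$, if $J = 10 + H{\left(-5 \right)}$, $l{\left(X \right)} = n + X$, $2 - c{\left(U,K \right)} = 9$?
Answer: $54$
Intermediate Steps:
$c{\left(U,K \right)} = -7$ ($c{\left(U,K \right)} = 2 - 9 = -7$)
$n = -10$
$l{\left(X \right)} = -10 + X$
$J = 5$ ($J = 10 - 5 = 5$)
$c{\left(-2 - 2,-7 \right)} l{\left(3 \right)} + J = - 7 \left(-10 + 3\right) + 5 = \left(-7\right) \left(-7\right) + 5 = 49 + 5 = 54$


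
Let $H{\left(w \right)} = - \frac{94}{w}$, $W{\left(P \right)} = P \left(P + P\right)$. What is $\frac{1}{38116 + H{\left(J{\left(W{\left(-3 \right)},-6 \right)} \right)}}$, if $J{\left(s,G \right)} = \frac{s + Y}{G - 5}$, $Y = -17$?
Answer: $\frac{1}{39150} \approx 2.5543 \cdot 10^{-5}$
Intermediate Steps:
$W{\left(P \right)} = 2 P^{2}$ ($W{\left(P \right)} = P 2 P = 2 P^{2}$)
$J{\left(s,G \right)} = \frac{-17 + s}{-5 + G}$ ($J{\left(s,G \right)} = \frac{s - 17}{G - 5} = \frac{-17 + s}{-5 + G}$)
$\frac{1}{38116 + H{\left(J{\left(W{\left(-3 \right)},-6 \right)} \right)}} = \frac{1}{38116 - \frac{94}{\frac{1}{-5 - 6} \left(-17 + 2 \left(-3\right)^{2}\right)}} = \frac{1}{38116 - \frac{94}{\frac{1}{-11} \left(-17 + 2 \cdot 9\right)}} = \frac{1}{38116 - \frac{94}{\left(- \frac{1}{11}\right) \left(-17 + 18\right)}} = \frac{1}{38116 - \frac{94}{\left(- \frac{1}{11}\right) 1}} = \frac{1}{38116 - \frac{94}{- \frac{1}{11}}} = \frac{1}{38116 - -1034} = \frac{1}{38116 + 1034} = \frac{1}{39150}$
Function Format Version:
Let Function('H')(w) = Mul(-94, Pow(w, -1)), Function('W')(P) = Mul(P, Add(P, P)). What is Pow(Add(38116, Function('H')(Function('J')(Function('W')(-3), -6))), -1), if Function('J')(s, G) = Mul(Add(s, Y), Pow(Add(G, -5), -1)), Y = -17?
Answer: Rational(1, 39150) ≈ 2.5543e-5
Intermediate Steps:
Function('W')(P) = Mul(2, Pow(P, 2)) (Function('W')(P) = Mul(P, Mul(2, P)) = Mul(2, Pow(P, 2)))
Function('J')(s, G) = Mul(Pow(Add(-5, G), -1), Add(-17, s)) (Function('J')(s, G) = Mul(Add(s, -17), Pow(Add(G, -5), -1)) = Mul(Add(-17, s), Pow(Add(-5, G), -1)) = Mul(Pow(Add(-5, G), -1), Add(-17, s)))
Pow(Add(38116, Function('H')(Function('J')(Function('W')(-3), -6))), -1) = Pow(Add(38116, Mul(-94, Pow(Mul(Pow(Add(-5, -6), -1), Add(-17, Mul(2, Pow(-3, 2)))), -1))), -1) = Pow(Add(38116, Mul(-94, Pow(Mul(Pow(-11, -1), Add(-17, Mul(2, 9))), -1))), -1) = Pow(Add(38116, Mul(-94, Pow(Mul(Rational(-1, 11), Add(-17, 18)), -1))), -1) = Pow(Add(38116, Mul(-94, Pow(Mul(Rational(-1, 11), 1), -1))), -1) = Pow(Add(38116, Mul(-94, Pow(Rational(-1, 11), -1))), -1) = Pow(Add(38116, Mul(-94, -11)), -1) = Pow(Add(38116, 1034), -1) = Pow(39150, -1) = Rational(1, 39150)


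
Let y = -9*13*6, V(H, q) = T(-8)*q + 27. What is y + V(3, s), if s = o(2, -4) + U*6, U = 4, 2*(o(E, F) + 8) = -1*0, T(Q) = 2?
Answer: -643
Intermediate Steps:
o(E, F) = -8 (o(E, F) = -8 + (-1*0)/2 = -8 + (1/2)*0 = -8 + 0 = -8)
s = 16 (s = -8 + 4*6 = -8 + 24 = 16)
V(H, q) = 27 + 2*q (V(H, q) = 2*q + 27 = 27 + 2*q)
y = -702 (y = -117*6 = -702)
y + V(3, s) = -702 + (27 + 2*16) = -702 + (27 + 32) = -702 + 59 = -643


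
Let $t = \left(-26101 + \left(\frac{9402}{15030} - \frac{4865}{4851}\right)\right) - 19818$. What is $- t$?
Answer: $\frac{26571477293}{578655} \approx 45919.0$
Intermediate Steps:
$t = - \frac{26571477293}{578655}$ ($t = \left(-26101 + \left(9402 \cdot \frac{1}{15030} - \frac{695}{693}\right)\right) - 19818 = \left(-26101 + \left(\frac{1567}{2505} - \frac{695}{693}\right)\right) - 19818 = \left(-26101 - \frac{218348}{578655}\right) - 19818 = - \frac{15103692503}{578655} - 19818 = - \frac{26571477293}{578655} \approx -45919.0$)
$- t = \left(-1\right) \left(- \frac{26571477293}{578655}\right) = \frac{26571477293}{578655}$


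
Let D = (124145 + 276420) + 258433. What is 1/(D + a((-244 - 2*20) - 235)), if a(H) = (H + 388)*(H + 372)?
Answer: 1/678255 ≈ 1.4744e-6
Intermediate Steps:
a(H) = (372 + H)*(388 + H) (a(H) = (388 + H)*(372 + H) = (372 + H)*(388 + H))
D = 658998 (D = 400565 + 258433 = 658998)
1/(D + a((-244 - 2*20) - 235)) = 1/(658998 + (144336 + ((-244 - 2*20) - 235)**2 + 760*((-244 - 2*20) - 235))) = 1/(658998 + (144336 + ((-244 - 40) - 235)**2 + 760*((-244 - 40) - 235))) = 1/(658998 + (144336 + (-284 - 235)**2 + 760*(-284 - 235))) = 1/(658998 + (144336 + (-519)**2 + 760*(-519))) = 1/(658998 + (144336 + 269361 - 394440)) = 1/(658998 + 19257) = 1/678255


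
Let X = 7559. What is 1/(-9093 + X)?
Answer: -1/1534 ≈ -0.00065189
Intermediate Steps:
1/(-9093 + X) = 1/(-9093 + 7559) = 1/(-1534) = -1/1534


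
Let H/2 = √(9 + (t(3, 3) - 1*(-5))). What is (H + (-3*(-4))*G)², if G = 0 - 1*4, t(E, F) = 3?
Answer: 2372 - 192*√17 ≈ 1580.4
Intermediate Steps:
G = -4 (G = 0 - 4 = -4)
H = 2*√17 (H = 2*√(9 + (3 - 1*(-5))) = 2*√(9 + (3 + 5)) = 2*√(9 + 8) = 2*√17 ≈ 8.2462)
(H + (-3*(-4))*G)² = (2*√17 - 3*(-4)*(-4))² = (2*√17 + 12*(-4))² = (2*√17 - 48)² = (-48 + 2*√17)²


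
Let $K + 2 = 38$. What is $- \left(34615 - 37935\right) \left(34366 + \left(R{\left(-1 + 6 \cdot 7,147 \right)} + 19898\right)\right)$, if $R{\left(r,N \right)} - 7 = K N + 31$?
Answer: $197852080$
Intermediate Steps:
$K = 36$ ($K = -2 + 38 = 36$)
$R{\left(r,N \right)} = 38 + 36 N$ ($R{\left(r,N \right)} = 7 + \left(36 N + 31\right) = 7 + \left(31 + 36 N\right) = 38 + 36 N$)
$- \left(34615 - 37935\right) \left(34366 + \left(R{\left(-1 + 6 \cdot 7,147 \right)} + 19898\right)\right) = - \left(34615 - 37935\right) \left(34366 + \left(\left(38 + 36 \cdot 147\right) + 19898\right)\right) = - \left(-3320\right) \left(34366 + \left(\left(38 + 5292\right) + 19898\right)\right) = - \left(-3320\right) \left(34366 + \left(5330 + 19898\right)\right) = - \left(-3320\right) \left(34366 + 25228\right) = - \left(-3320\right) 59594 = \left(-1\right) \left(-197852080\right) = 197852080$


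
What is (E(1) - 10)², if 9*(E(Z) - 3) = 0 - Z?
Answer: 4096/81 ≈ 50.568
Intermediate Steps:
E(Z) = 3 - Z/9 (E(Z) = 3 + (0 - Z)/9 = 3 + (-Z)/9 = 3 - Z/9)
(E(1) - 10)² = ((3 - ⅑*1) - 10)² = ((3 - ⅑) - 10)² = (26/9 - 10)² = (-64/9)² = 4096/81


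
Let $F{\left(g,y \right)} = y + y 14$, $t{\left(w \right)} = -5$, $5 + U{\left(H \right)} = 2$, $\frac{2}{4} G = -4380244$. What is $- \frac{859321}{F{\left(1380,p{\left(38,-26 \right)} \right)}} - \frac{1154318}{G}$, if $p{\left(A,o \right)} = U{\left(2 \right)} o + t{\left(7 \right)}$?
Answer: $- \frac{342127605929}{436033380} \approx -784.64$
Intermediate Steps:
$G = -8760488$ ($G = 2 \left(-4380244\right) = -8760488$)
$U{\left(H \right)} = -3$ ($U{\left(H \right)} = -5 + 2 = -3$)
$p{\left(A,o \right)} = -5 - 3 o$ ($p{\left(A,o \right)} = - 3 o - 5 = -5 - 3 o$)
$F{\left(g,y \right)} = 15 y$ ($F{\left(g,y \right)} = y + 14 y = 15 y$)
$- \frac{859321}{F{\left(1380,p{\left(38,-26 \right)} \right)}} - \frac{1154318}{G} = - \frac{859321}{15 \left(-5 - -78\right)} - \frac{1154318}{-8760488} = - \frac{859321}{15 \left(-5 + 78\right)} - - \frac{52469}{398204} = - \frac{859321}{15 \cdot 73} + \frac{52469}{398204} = - \frac{859321}{1095} + \frac{52469}{398204} = - \frac{342127605929}{436033380}$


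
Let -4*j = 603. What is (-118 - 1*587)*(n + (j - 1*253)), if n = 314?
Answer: 253095/4 ≈ 63274.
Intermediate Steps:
j = -603/4 (j = -1/4*603 = -603/4 ≈ -150.75)
(-118 - 1*587)*(n + (j - 1*253)) = (-118 - 1*587)*(314 + (-603/4 - 1*253)) = (-118 - 587)*(314 + (-603/4 - 253)) = -705*(314 - 1615/4) = -705*(-359/4) = 253095/4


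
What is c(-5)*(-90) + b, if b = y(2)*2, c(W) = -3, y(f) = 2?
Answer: 274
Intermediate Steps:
b = 4 (b = 2*2 = 4)
c(-5)*(-90) + b = -3*(-90) + 4 = 270 + 4 = 274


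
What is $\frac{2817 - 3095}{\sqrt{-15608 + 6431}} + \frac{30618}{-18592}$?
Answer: $- \frac{2187}{1328} + \frac{278 i \sqrt{9177}}{9177} \approx -1.6468 + 2.902 i$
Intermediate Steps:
$\frac{2817 - 3095}{\sqrt{-15608 + 6431}} + \frac{30618}{-18592} = - \frac{278}{\sqrt{-9177}} + 30618 \left(- \frac{1}{18592}\right) = - \frac{278}{i \sqrt{9177}} - \frac{2187}{1328} = - 278 \left(- \frac{i \sqrt{9177}}{9177}\right) - \frac{2187}{1328} = \frac{278 i \sqrt{9177}}{9177} - \frac{2187}{1328} = - \frac{2187}{1328} + \frac{278 i \sqrt{9177}}{9177}$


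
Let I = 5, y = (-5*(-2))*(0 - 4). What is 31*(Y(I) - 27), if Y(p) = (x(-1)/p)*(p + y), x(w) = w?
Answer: -620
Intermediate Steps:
y = -40 (y = 10*(-4) = -40)
Y(p) = -(-40 + p)/p (Y(p) = (-1/p)*(p - 40) = (-1/p)*(-40 + p) = -(-40 + p)/p)
31*(Y(I) - 27) = 31*((40 - 1*5)/5 - 27) = 31*((40 - 5)/5 - 27) = 31*((⅕)*35 - 27) = 31*(7 - 27) = 31*(-20) = -620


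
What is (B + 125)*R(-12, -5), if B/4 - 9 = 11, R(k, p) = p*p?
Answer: 5125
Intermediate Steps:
R(k, p) = p²
B = 80 (B = 36 + 4*11 = 36 + 44 = 80)
(B + 125)*R(-12, -5) = (80 + 125)*(-5)² = 205*25 = 5125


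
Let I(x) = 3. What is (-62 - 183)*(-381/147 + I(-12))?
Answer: -100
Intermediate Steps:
(-62 - 183)*(-381/147 + I(-12)) = (-62 - 183)*(-381/147 + 3) = -245*(-381*1/147 + 3) = -245*(-127/49 + 3) = -245*20/49 = -100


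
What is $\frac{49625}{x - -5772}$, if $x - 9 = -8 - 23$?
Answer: $\frac{397}{46} \approx 8.6304$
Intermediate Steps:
$x = -22$ ($x = 9 - 31 = -22$)
$\frac{49625}{x - -5772} = \frac{49625}{-22 - -5772} = \frac{49625}{-22 + 5772} = \frac{49625}{5750} = 49625 \cdot \frac{1}{5750} = \frac{397}{46}$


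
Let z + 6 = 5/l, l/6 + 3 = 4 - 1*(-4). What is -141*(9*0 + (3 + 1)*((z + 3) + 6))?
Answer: -1786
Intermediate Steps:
l = 30 (l = -18 + 6*(4 - 1*(-4)) = -18 + 6*(4 + 4) = -18 + 6*8 = -18 + 48 = 30)
z = -35/6 (z = -6 + 5/30 = -6 + 5*(1/30) = -6 + 1/6 = -35/6 ≈ -5.8333)
-141*(9*0 + (3 + 1)*((z + 3) + 6)) = -141*(9*0 + (3 + 1)*((-35/6 + 3) + 6)) = -141*(0 + 4*(-17/6 + 6)) = -141*(0 + 4*(19/6)) = -141*(0 + 38/3) = -141*38/3 = -1786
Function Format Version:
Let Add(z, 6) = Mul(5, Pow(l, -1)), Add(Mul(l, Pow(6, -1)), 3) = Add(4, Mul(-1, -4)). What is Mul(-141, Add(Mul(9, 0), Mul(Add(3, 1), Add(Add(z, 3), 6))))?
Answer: -1786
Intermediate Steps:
l = 30 (l = Add(-18, Mul(6, Add(4, Mul(-1, -4)))) = Add(-18, Mul(6, Add(4, 4))) = Add(-18, Mul(6, 8)) = Add(-18, 48) = 30)
z = Rational(-35, 6) (z = Add(-6, Mul(5, Pow(30, -1))) = Add(-6, Mul(5, Rational(1, 30))) = Add(-6, Rational(1, 6)) = Rational(-35, 6) ≈ -5.8333)
Mul(-141, Add(Mul(9, 0), Mul(Add(3, 1), Add(Add(z, 3), 6)))) = Mul(-141, Add(Mul(9, 0), Mul(Add(3, 1), Add(Add(Rational(-35, 6), 3), 6)))) = Mul(-141, Add(0, Mul(4, Add(Rational(-17, 6), 6)))) = Mul(-141, Add(0, Mul(4, Rational(19, 6)))) = Mul(-141, Add(0, Rational(38, 3))) = Mul(-141, Rational(38, 3)) = -1786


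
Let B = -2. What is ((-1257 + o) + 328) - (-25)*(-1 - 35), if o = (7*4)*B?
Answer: -1885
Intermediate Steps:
o = -56 (o = (7*4)*(-2) = 28*(-2) = -56)
((-1257 + o) + 328) - (-25)*(-1 - 35) = ((-1257 - 56) + 328) - (-25)*(-1 - 35) = (-1313 + 328) - (-25)*(-36) = -985 - 1*900 = -985 - 900 = -1885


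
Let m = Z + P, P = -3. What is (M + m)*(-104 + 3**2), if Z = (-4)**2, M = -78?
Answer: 6175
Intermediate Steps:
Z = 16
m = 13 (m = 16 - 3 = 13)
(M + m)*(-104 + 3**2) = (-78 + 13)*(-104 + 3**2) = -65*(-104 + 9) = -65*(-95) = 6175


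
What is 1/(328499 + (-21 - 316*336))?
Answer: 1/222302 ≈ 4.4984e-6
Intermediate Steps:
1/(328499 + (-21 - 316*336)) = 1/(328499 + (-21 - 106176)) = 1/(328499 - 106197) = 1/222302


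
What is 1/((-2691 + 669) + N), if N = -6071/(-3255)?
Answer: -3255/6575539 ≈ -0.00049502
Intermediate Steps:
N = 6071/3255 (N = -6071*(-1/3255) = 6071/3255 ≈ 1.8651)
1/((-2691 + 669) + N) = 1/((-2691 + 669) + 6071/3255) = 1/(-2022 + 6071/3255) = 1/(-6575539/3255) = -3255/6575539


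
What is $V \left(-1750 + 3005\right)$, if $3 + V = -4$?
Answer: $-8785$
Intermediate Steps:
$V = -7$ ($V = -3 - 4 = -7$)
$V \left(-1750 + 3005\right) = - 7 \left(-1750 + 3005\right) = \left(-7\right) 1255 = -8785$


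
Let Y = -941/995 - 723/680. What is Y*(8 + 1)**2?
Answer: -22020093/135320 ≈ -162.73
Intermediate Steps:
Y = -271853/135320 (Y = -941*1/995 - 723*1/680 = -941/995 - 723/680 = -271853/135320 ≈ -2.0090)
Y*(8 + 1)**2 = -271853*(8 + 1)**2/135320 = -271853/135320*9**2 = -271853/135320*81 = -22020093/135320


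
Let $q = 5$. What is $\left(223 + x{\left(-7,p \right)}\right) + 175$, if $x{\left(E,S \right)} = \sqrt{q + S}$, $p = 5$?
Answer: $398 + \sqrt{10} \approx 401.16$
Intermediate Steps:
$x{\left(E,S \right)} = \sqrt{5 + S}$
$\left(223 + x{\left(-7,p \right)}\right) + 175 = \left(223 + \sqrt{5 + 5}\right) + 175 = \left(223 + \sqrt{10}\right) + 175 = 398 + \sqrt{10}$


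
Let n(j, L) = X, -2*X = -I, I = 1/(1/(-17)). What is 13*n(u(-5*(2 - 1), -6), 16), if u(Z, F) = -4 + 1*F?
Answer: -221/2 ≈ -110.50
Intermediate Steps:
I = -17 (I = 1/(-1/17) = -17)
X = -17/2 (X = -(-1)*(-17)/2 = -½*17 = -17/2 ≈ -8.5000)
u(Z, F) = -4 + F
n(j, L) = -17/2
13*n(u(-5*(2 - 1), -6), 16) = 13*(-17/2) = -221/2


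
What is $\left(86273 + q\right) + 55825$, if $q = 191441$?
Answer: $333539$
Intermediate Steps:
$\left(86273 + q\right) + 55825 = \left(86273 + 191441\right) + 55825 = 277714 + 55825 = 333539$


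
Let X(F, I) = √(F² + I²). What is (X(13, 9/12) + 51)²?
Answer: (204 + √2713)²/16 ≈ 4098.8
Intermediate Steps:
(X(13, 9/12) + 51)² = (√(13² + (9/12)²) + 51)² = (√(169 + (9*(1/12))²) + 51)² = (√(169 + (¾)²) + 51)² = (√(169 + 9/16) + 51)² = (√(2713/16) + 51)² = (√2713/4 + 51)² = (51 + √2713/4)²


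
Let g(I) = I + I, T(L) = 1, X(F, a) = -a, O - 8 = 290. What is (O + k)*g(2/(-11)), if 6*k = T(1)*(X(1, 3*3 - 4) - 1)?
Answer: -108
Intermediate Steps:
O = 298 (O = 8 + 290 = 298)
g(I) = 2*I
k = -1 (k = (1*(-(3*3 - 4) - 1))/6 = (1*(-(9 - 4) - 1))/6 = (1*(-1*5 - 1))/6 = (1*(-5 - 1))/6 = (1*(-6))/6 = (⅙)*(-6) = -1)
(O + k)*g(2/(-11)) = (298 - 1)*(2*(2/(-11))) = 297*(2*(2*(-1/11))) = 297*(2*(-2/11)) = 297*(-4/11) = -108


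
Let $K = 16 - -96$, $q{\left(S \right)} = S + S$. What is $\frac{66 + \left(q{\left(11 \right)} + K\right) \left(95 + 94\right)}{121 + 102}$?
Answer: $\frac{25392}{223} \approx 113.87$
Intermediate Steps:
$q{\left(S \right)} = 2 S$
$K = 112$ ($K = 16 + 96 = 112$)
$\frac{66 + \left(q{\left(11 \right)} + K\right) \left(95 + 94\right)}{121 + 102} = \frac{66 + \left(2 \cdot 11 + 112\right) \left(95 + 94\right)}{121 + 102} = \frac{66 + \left(22 + 112\right) 189}{223} = \left(66 + 134 \cdot 189\right) \frac{1}{223} = \left(66 + 25326\right) \frac{1}{223} = 25392 \cdot \frac{1}{223} = \frac{25392}{223}$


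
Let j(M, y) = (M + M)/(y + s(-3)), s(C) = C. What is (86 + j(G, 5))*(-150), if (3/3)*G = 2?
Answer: -13200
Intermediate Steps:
G = 2
j(M, y) = 2*M/(-3 + y) (j(M, y) = (M + M)/(y - 3) = (2*M)/(-3 + y) = 2*M/(-3 + y))
(86 + j(G, 5))*(-150) = (86 + 2*2/(-3 + 5))*(-150) = (86 + 2*2/2)*(-150) = (86 + 2*2*(½))*(-150) = (86 + 2)*(-150) = 88*(-150) = -13200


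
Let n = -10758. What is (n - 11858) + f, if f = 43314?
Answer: 20698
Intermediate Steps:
(n - 11858) + f = (-10758 - 11858) + 43314 = -22616 + 43314 = 20698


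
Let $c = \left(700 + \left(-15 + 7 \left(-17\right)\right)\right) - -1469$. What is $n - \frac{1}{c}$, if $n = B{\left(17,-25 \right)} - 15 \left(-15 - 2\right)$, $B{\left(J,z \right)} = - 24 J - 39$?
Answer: $- \frac{390721}{2035} \approx -192.0$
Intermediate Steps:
$B{\left(J,z \right)} = -39 - 24 J$
$n = -192$ ($n = \left(-39 - 408\right) - 15 \left(-15 - 2\right) = \left(-39 - 408\right) - 15 \left(-17\right) = -447 - -255 = -447 + 255 = -192$)
$c = 2035$ ($c = \left(700 - 134\right) + 1469 = 566 + 1469 = 2035$)
$n - \frac{1}{c} = -192 - \frac{1}{2035} = - \frac{390721}{2035}$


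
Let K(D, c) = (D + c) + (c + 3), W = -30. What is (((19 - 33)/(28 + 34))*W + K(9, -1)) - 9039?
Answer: -279689/31 ≈ -9022.2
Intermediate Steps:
K(D, c) = 3 + D + 2*c (K(D, c) = (D + c) + (3 + c) = 3 + D + 2*c)
(((19 - 33)/(28 + 34))*W + K(9, -1)) - 9039 = (((19 - 33)/(28 + 34))*(-30) + (3 + 9 + 2*(-1))) - 9039 = (-14/62*(-30) + (3 + 9 - 2)) - 9039 = (-14*1/62*(-30) + 10) - 9039 = (-7/31*(-30) + 10) - 9039 = (210/31 + 10) - 9039 = 520/31 - 9039 = -279689/31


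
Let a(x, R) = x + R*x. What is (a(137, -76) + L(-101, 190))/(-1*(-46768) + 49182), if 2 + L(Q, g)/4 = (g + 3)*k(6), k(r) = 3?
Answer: -7967/95950 ≈ -0.083033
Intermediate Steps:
L(Q, g) = 28 + 12*g (L(Q, g) = -8 + 4*((g + 3)*3) = -8 + 4*((3 + g)*3) = -8 + 4*(9 + 3*g) = -8 + (36 + 12*g) = 28 + 12*g)
(a(137, -76) + L(-101, 190))/(-1*(-46768) + 49182) = (137*(1 - 76) + (28 + 12*190))/(-1*(-46768) + 49182) = (137*(-75) + (28 + 2280))/(46768 + 49182) = (-10275 + 2308)/95950 = -7967*1/95950 = -7967/95950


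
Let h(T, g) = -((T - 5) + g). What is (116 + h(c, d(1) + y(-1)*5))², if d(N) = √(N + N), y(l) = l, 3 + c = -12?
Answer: (141 - √2)² ≈ 19484.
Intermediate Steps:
c = -15 (c = -3 - 12 = -15)
d(N) = √2*√N (d(N) = √(2*N) = √2*√N)
h(T, g) = 5 - T - g (h(T, g) = -((-5 + T) + g) = -(-5 + T + g) = 5 - T - g)
(116 + h(c, d(1) + y(-1)*5))² = (116 + (5 - 1*(-15) - (√2*√1 - 1*5)))² = (116 + (5 + 15 - (√2*1 - 5)))² = (116 + (5 + 15 - (√2 - 5)))² = (116 + (5 + 15 - (-5 + √2)))² = (116 + (5 + 15 + (5 - √2)))² = (116 + (25 - √2))² = (141 - √2)²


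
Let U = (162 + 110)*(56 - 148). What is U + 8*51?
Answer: -24616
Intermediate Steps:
U = -25024 (U = 272*(-92) = -25024)
U + 8*51 = -25024 + 8*51 = -25024 + 408 = -24616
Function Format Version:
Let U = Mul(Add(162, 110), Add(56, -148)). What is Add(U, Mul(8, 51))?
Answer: -24616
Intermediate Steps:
U = -25024 (U = Mul(272, -92) = -25024)
Add(U, Mul(8, 51)) = Add(-25024, Mul(8, 51)) = Add(-25024, 408) = -24616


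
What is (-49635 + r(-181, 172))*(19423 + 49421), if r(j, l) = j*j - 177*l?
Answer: -3257560392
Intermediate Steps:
r(j, l) = j² - 177*l
(-49635 + r(-181, 172))*(19423 + 49421) = (-49635 + ((-181)² - 177*172))*(19423 + 49421) = (-49635 + (32761 - 30444))*68844 = (-49635 + 2317)*68844 = -47318*68844 = -3257560392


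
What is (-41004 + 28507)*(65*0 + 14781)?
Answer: -184718157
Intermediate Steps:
(-41004 + 28507)*(65*0 + 14781) = -12497*(0 + 14781) = -12497*14781 = -184718157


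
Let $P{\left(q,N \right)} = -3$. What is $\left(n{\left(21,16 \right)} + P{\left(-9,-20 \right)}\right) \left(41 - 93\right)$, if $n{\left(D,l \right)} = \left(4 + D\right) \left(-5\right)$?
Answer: $6656$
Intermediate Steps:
$n{\left(D,l \right)} = -20 - 5 D$
$\left(n{\left(21,16 \right)} + P{\left(-9,-20 \right)}\right) \left(41 - 93\right) = \left(\left(-20 - 105\right) - 3\right) \left(41 - 93\right) = \left(\left(-20 - 105\right) - 3\right) \left(-52\right) = \left(-125 - 3\right) \left(-52\right) = \left(-128\right) \left(-52\right) = 6656$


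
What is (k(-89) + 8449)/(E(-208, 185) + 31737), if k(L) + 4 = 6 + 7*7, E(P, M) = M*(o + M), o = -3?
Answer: 8500/65407 ≈ 0.12996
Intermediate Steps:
E(P, M) = M*(-3 + M)
k(L) = 51 (k(L) = -4 + (6 + 7*7) = -4 + (6 + 49) = -4 + 55 = 51)
(k(-89) + 8449)/(E(-208, 185) + 31737) = (51 + 8449)/(185*(-3 + 185) + 31737) = 8500/(185*182 + 31737) = 8500/(33670 + 31737) = 8500/65407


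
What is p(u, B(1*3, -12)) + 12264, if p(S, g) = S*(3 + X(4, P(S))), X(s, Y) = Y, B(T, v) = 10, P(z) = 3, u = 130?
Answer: 13044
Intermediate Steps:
p(S, g) = 6*S (p(S, g) = S*(3 + 3) = S*6 = 6*S)
p(u, B(1*3, -12)) + 12264 = 6*130 + 12264 = 780 + 12264 = 13044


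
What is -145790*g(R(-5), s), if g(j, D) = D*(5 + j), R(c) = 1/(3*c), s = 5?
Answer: -10788460/3 ≈ -3.5962e+6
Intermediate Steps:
R(c) = 1/(3*c)
-145790*g(R(-5), s) = -728950*(5 + (⅓)/(-5)) = -728950*(5 + (⅓)*(-⅕)) = -728950*(5 - 1/15) = -728950*74/15 = -145790*74/3 = -10788460/3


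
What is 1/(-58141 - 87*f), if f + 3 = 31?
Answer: -1/60577 ≈ -1.6508e-5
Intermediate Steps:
f = 28 (f = -3 + 31 = 28)
1/(-58141 - 87*f) = 1/(-58141 - 87*28) = 1/(-58141 - 2436) = 1/(-60577) = -1/60577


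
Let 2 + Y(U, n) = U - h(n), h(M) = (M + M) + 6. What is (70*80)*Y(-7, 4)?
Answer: -128800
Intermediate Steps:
h(M) = 6 + 2*M (h(M) = 2*M + 6 = 6 + 2*M)
Y(U, n) = -8 + U - 2*n (Y(U, n) = -2 + (U - (6 + 2*n)) = -2 + (U + (-6 - 2*n)) = -2 + (-6 + U - 2*n) = -8 + U - 2*n)
(70*80)*Y(-7, 4) = (70*80)*(-8 - 7 - 2*4) = 5600*(-8 - 7 - 8) = 5600*(-23) = -128800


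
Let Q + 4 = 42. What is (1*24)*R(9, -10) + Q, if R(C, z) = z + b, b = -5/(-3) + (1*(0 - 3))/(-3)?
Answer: -138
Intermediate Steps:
Q = 38 (Q = -4 + 42 = 38)
b = 8/3 (b = -5*(-1/3) + (1*(-3))*(-1/3) = 5/3 - 3*(-1/3) = 5/3 + 1 = 8/3 ≈ 2.6667)
R(C, z) = 8/3 + z (R(C, z) = z + 8/3 = 8/3 + z)
(1*24)*R(9, -10) + Q = (1*24)*(8/3 - 10) + 38 = 24*(-22/3) + 38 = -176 + 38 = -138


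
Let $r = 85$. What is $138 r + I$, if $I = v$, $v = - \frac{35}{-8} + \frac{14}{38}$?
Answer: $\frac{1783681}{152} \approx 11735.0$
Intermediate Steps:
$v = \frac{721}{152}$ ($v = \left(-35\right) \left(- \frac{1}{8}\right) + 14 \cdot \frac{1}{38} = \frac{35}{8} + \frac{7}{19} = \frac{721}{152} \approx 4.7434$)
$I = \frac{721}{152} \approx 4.7434$
$138 r + I = 138 \cdot 85 + \frac{721}{152} = 11730 + \frac{721}{152} = \frac{1783681}{152}$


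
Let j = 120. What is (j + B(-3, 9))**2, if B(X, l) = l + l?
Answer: 19044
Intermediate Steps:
B(X, l) = 2*l
(j + B(-3, 9))**2 = (120 + 2*9)**2 = (120 + 18)**2 = 138**2 = 19044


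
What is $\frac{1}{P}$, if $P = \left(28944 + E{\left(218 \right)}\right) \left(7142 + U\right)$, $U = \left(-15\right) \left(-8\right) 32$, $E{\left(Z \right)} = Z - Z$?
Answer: $\frac{1}{317863008} \approx 3.146 \cdot 10^{-9}$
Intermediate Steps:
$E{\left(Z \right)} = 0$
$U = 3840$ ($U = 120 \cdot 32 = 3840$)
$P = 317863008$ ($P = \left(28944 + 0\right) \left(7142 + 3840\right) = 28944 \cdot 10982 = 317863008$)
$\frac{1}{P} = \frac{1}{317863008}$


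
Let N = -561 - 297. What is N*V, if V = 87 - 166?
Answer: 67782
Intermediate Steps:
V = -79
N = -858
N*V = -858*(-79) = 67782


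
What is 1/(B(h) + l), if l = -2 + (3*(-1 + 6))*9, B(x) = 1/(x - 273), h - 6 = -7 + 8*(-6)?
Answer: 322/42825 ≈ 0.0075190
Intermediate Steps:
h = -49 (h = 6 + (-7 + 8*(-6)) = 6 + (-7 - 48) = 6 - 55 = -49)
B(x) = 1/(-273 + x)
l = 133 (l = -2 + (3*5)*9 = -2 + 15*9 = -2 + 135 = 133)
1/(B(h) + l) = 1/(1/(-273 - 49) + 133) = 1/(1/(-322) + 133) = 1/(-1/322 + 133) = 1/(42825/322) = 322/42825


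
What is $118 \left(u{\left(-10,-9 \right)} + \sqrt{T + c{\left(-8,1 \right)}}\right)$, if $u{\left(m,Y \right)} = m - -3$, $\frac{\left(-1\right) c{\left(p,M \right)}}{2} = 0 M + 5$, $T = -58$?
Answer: $-826 + 236 i \sqrt{17} \approx -826.0 + 973.05 i$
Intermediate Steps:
$c{\left(p,M \right)} = -10$ ($c{\left(p,M \right)} = - 2 \left(0 M + 5\right) = - 2 \left(0 + 5\right) = \left(-2\right) 5 = -10$)
$u{\left(m,Y \right)} = 3 + m$ ($u{\left(m,Y \right)} = m + 3 = 3 + m$)
$118 \left(u{\left(-10,-9 \right)} + \sqrt{T + c{\left(-8,1 \right)}}\right) = 118 \left(\left(3 - 10\right) + \sqrt{-58 - 10}\right) = 118 \left(-7 + \sqrt{-68}\right) = 118 \left(-7 + 2 i \sqrt{17}\right) = -826 + 236 i \sqrt{17}$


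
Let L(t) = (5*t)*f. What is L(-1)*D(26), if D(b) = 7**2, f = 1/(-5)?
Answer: 49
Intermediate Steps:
f = -1/5 ≈ -0.20000
D(b) = 49
L(t) = -t (L(t) = (5*t)*(-1/5) = -t)
L(-1)*D(26) = -1*(-1)*49 = 1*49 = 49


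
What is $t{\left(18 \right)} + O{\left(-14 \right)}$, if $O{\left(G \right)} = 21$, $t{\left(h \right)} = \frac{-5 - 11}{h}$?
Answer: $\frac{181}{9} \approx 20.111$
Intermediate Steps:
$t{\left(h \right)} = - \frac{16}{h}$ ($t{\left(h \right)} = \frac{-5 - 11}{h} = - \frac{16}{h}$)
$t{\left(18 \right)} + O{\left(-14 \right)} = - \frac{16}{18} + 21 = \left(-16\right) \frac{1}{18} + 21 = - \frac{8}{9} + 21 = \frac{181}{9}$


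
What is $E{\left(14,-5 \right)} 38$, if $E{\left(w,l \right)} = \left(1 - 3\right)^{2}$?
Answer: $152$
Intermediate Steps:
$E{\left(w,l \right)} = 4$ ($E{\left(w,l \right)} = \left(-2\right)^{2} = 4$)
$E{\left(14,-5 \right)} 38 = 4 \cdot 38 = 152$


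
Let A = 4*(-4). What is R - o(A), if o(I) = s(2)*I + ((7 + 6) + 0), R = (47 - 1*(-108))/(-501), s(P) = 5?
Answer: 33412/501 ≈ 66.691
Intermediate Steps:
R = -155/501 (R = (47 + 108)*(-1/501) = 155*(-1/501) = -155/501 ≈ -0.30938)
A = -16
o(I) = 13 + 5*I (o(I) = 5*I + ((7 + 6) + 0) = 5*I + (13 + 0) = 5*I + 13 = 13 + 5*I)
R - o(A) = -155/501 - (13 + 5*(-16)) = -155/501 - (13 - 80) = -155/501 - 1*(-67) = -155/501 + 67 = 33412/501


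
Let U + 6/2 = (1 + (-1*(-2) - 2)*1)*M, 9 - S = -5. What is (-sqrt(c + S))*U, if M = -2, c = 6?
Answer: 10*sqrt(5) ≈ 22.361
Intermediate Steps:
S = 14 (S = 9 - 1*(-5) = 9 + 5 = 14)
U = -5 (U = -3 + (1 + (-1*(-2) - 2)*1)*(-2) = -3 + (1 + (2 - 2)*1)*(-2) = -3 + (1 + 0*1)*(-2) = -3 + (1 + 0)*(-2) = -3 + 1*(-2) = -3 - 2 = -5)
(-sqrt(c + S))*U = -sqrt(6 + 14)*(-5) = -sqrt(20)*(-5) = -2*sqrt(5)*(-5) = 10*sqrt(5)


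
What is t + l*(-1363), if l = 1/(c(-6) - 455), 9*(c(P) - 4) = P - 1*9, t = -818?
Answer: -1106755/1358 ≈ -814.99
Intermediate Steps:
c(P) = 3 + P/9 (c(P) = 4 + (P - 1*9)/9 = 4 + (P - 9)/9 = 4 + (-9 + P)/9 = 4 + (-1 + P/9) = 3 + P/9)
l = -3/1358 (l = 1/((3 + (⅑)*(-6)) - 455) = 1/((3 - ⅔) - 455) = 1/(7/3 - 455) = 1/(-1358/3) = -3/1358 ≈ -0.0022091)
t + l*(-1363) = -818 - 3/1358*(-1363) = -818 + 4089/1358 = -1106755/1358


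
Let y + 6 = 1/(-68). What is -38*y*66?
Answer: 256443/17 ≈ 15085.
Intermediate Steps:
y = -409/68 (y = -6 + 1/(-68) = -6 - 1/68 = -409/68 ≈ -6.0147)
-38*y*66 = -38*(-409/68)*66 = (7771/34)*66 = 256443/17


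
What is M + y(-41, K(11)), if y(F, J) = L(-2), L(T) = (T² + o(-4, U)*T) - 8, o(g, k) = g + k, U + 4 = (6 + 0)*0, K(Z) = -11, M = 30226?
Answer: 30238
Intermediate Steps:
U = -4 (U = -4 + (6 + 0)*0 = -4 + 6*0 = -4 + 0 = -4)
L(T) = -8 + T² - 8*T (L(T) = (T² + (-4 - 4)*T) - 8 = (T² - 8*T) - 8 = -8 + T² - 8*T)
y(F, J) = 12 (y(F, J) = -8 + (-2)² - 8*(-2) = -8 + 4 + 16 = 12)
M + y(-41, K(11)) = 30226 + 12 = 30238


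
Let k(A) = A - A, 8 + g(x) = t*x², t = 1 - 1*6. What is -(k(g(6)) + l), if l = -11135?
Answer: 11135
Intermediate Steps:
t = -5 (t = 1 - 6 = -5)
g(x) = -8 - 5*x²
k(A) = 0
-(k(g(6)) + l) = -(0 - 11135) = -1*(-11135) = 11135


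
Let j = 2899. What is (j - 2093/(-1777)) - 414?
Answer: 4417938/1777 ≈ 2486.2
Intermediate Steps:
(j - 2093/(-1777)) - 414 = (2899 - 2093/(-1777)) - 414 = (2899 - 2093*(-1/1777)) - 414 = (2899 + 2093/1777) - 414 = 5153616/1777 - 414 = 4417938/1777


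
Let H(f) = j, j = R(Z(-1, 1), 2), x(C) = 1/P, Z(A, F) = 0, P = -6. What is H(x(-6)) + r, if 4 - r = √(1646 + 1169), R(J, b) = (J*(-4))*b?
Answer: 4 - √2815 ≈ -49.057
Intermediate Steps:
x(C) = -⅙ (x(C) = 1/(-6) = -⅙)
R(J, b) = -4*J*b (R(J, b) = (-4*J)*b = -4*J*b)
j = 0 (j = -4*0*2 = 0)
H(f) = 0
r = 4 - √2815 (r = 4 - √(1646 + 1169) = 4 - √2815 ≈ -49.057)
H(x(-6)) + r = 0 + (4 - √2815) = 4 - √2815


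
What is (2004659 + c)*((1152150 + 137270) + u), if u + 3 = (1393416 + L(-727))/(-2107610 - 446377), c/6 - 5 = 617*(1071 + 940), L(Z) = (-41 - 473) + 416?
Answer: 31118354881330578271/2553987 ≈ 1.2184e+13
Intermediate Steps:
L(Z) = -98 (L(Z) = -514 + 416 = -98)
c = 7444752 (c = 30 + 6*(617*(1071 + 940)) = 30 + 6*(617*2011) = 30 + 6*1240787 = 30 + 7444722 = 7444752)
u = -9055279/2553987 (u = -3 + (1393416 - 98)/(-2107610 - 446377) = -3 + 1393318/(-2553987) = -3 + 1393318*(-1/2553987) = -3 - 1393318/2553987 = -9055279/2553987 ≈ -3.5455)
(2004659 + c)*((1152150 + 137270) + u) = (2004659 + 7444752)*((1152150 + 137270) - 9055279/2553987) = 9449411*(1289420 - 9055279/2553987) = 9449411*(3293152862261/2553987) = 31118354881330578271/2553987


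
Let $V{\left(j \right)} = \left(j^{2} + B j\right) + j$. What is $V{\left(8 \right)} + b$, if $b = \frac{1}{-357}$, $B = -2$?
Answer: $\frac{19991}{357} \approx 55.997$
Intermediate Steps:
$b = - \frac{1}{357} \approx -0.0028011$
$V{\left(j \right)} = j^{2} - j$ ($V{\left(j \right)} = \left(j^{2} - 2 j\right) + j = j^{2} - j$)
$V{\left(8 \right)} + b = 8 \left(-1 + 8\right) - \frac{1}{357} = 8 \cdot 7 - \frac{1}{357} = 56 - \frac{1}{357} = \frac{19991}{357}$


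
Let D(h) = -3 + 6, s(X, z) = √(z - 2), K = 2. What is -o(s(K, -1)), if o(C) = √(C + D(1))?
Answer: -√(3 + I*√3) ≈ -1.7978 - 0.48172*I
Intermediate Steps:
s(X, z) = √(-2 + z)
D(h) = 3
o(C) = √(3 + C) (o(C) = √(C + 3) = √(3 + C))
-o(s(K, -1)) = -√(3 + √(-2 - 1)) = -√(3 + √(-3)) = -√(3 + I*√3)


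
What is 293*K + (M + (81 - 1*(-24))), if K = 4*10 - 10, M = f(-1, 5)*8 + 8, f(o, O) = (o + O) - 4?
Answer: 8903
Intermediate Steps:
f(o, O) = -4 + O + o (f(o, O) = (O + o) - 4 = -4 + O + o)
M = 8 (M = (-4 + 5 - 1)*8 + 8 = 0*8 + 8 = 0 + 8 = 8)
K = 30 (K = 40 - 10 = 30)
293*K + (M + (81 - 1*(-24))) = 293*30 + (8 + (81 - 1*(-24))) = 8790 + (8 + (81 + 24)) = 8790 + (8 + 105) = 8790 + 113 = 8903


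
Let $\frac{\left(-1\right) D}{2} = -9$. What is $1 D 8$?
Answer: $144$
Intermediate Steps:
$D = 18$ ($D = \left(-2\right) \left(-9\right) = 18$)
$1 D 8 = 1 \cdot 18 \cdot 8 = 18 \cdot 8 = 144$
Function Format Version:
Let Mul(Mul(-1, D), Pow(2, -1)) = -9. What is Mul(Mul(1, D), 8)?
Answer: 144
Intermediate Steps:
D = 18 (D = Mul(-2, -9) = 18)
Mul(Mul(1, D), 8) = Mul(Mul(1, 18), 8) = Mul(18, 8) = 144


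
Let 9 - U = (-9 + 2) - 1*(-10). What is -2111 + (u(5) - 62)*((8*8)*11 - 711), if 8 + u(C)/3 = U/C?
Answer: -7671/5 ≈ -1534.2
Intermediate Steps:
U = 6 (U = 9 - ((-9 + 2) - 1*(-10)) = 9 - (-7 + 10) = 9 - 1*3 = 9 - 3 = 6)
u(C) = -24 + 18/C (u(C) = -24 + 3*(6/C) = -24 + 18/C)
-2111 + (u(5) - 62)*((8*8)*11 - 711) = -2111 + ((-24 + 18/5) - 62)*((8*8)*11 - 711) = -2111 + ((-24 + 18*(1/5)) - 62)*(64*11 - 711) = -2111 + ((-24 + 18/5) - 62)*(704 - 711) = -2111 + (-102/5 - 62)*(-7) = -2111 - 412/5*(-7) = -2111 + 2884/5 = -7671/5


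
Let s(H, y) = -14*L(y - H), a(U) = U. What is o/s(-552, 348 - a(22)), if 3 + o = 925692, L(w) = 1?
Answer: -925689/14 ≈ -66121.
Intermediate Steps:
o = 925689 (o = -3 + 925692 = 925689)
s(H, y) = -14 (s(H, y) = -14*1 = -14)
o/s(-552, 348 - a(22)) = 925689/(-14) = 925689*(-1/14) = -925689/14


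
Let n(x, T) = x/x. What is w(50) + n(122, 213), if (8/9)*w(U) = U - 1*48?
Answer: 13/4 ≈ 3.2500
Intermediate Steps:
n(x, T) = 1
w(U) = -54 + 9*U/8 (w(U) = 9*(U - 1*48)/8 = 9*(U - 48)/8 = 9*(-48 + U)/8 = -54 + 9*U/8)
w(50) + n(122, 213) = (-54 + (9/8)*50) + 1 = (-54 + 225/4) + 1 = 9/4 + 1 = 13/4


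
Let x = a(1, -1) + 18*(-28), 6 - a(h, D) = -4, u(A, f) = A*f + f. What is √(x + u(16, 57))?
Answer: 5*√19 ≈ 21.794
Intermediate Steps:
u(A, f) = f + A*f
a(h, D) = 10 (a(h, D) = 6 - 1*(-4) = 6 + 4 = 10)
x = -494 (x = 10 + 18*(-28) = 10 - 504 = -494)
√(x + u(16, 57)) = √(-494 + 57*(1 + 16)) = √(-494 + 57*17) = √(-494 + 969) = √475 = 5*√19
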